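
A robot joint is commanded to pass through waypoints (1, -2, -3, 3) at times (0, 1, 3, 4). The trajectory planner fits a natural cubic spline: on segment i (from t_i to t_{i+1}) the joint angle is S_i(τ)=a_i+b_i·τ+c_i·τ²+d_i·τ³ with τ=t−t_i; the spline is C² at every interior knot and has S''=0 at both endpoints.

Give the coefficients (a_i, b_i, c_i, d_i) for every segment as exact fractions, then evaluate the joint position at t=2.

  seg 0: a=1 b=-49/16 c=0 d=1/16
  seg 1: a=-2 b=-23/8 c=3/16 d=1/2
  seg 2: a=-3 b=31/8 c=51/16 d=-17/16
S(2) = -67/16

Δ: Δ0=-3, Δ1=-1/2, Δ2=6
row 1: diag=6, rhs=15; c'=1/3, d'=5/2
row 2: denom=6−2·1/3=16/3; d'=(39−2·5/2)/(16/3)=51/8
back: M2=51/8
back: M1=5/2−1/3·51/8=3/8
M: M0=0, M1=3/8, M2=51/8, M3=0
seg 0: a=1, c=M0/2=0, d=(M1−M0)/(6·1)=1/16, b=Δ0−h0·(2M0+M1)/6=-49/16
seg 1: a=-2, c=M1/2=3/16, d=(M2−M1)/(6·2)=1/2, b=Δ1−h1·(2M1+M2)/6=-23/8
seg 2: a=-3, c=M2/2=51/16, d=(M3−M2)/(6·1)=-17/16, b=Δ2−h2·(2M2+M3)/6=31/8
t_q=2 → seg 1, τ=1; S=-2+-23/8·τ+3/16·τ²+1/2·τ³=-67/16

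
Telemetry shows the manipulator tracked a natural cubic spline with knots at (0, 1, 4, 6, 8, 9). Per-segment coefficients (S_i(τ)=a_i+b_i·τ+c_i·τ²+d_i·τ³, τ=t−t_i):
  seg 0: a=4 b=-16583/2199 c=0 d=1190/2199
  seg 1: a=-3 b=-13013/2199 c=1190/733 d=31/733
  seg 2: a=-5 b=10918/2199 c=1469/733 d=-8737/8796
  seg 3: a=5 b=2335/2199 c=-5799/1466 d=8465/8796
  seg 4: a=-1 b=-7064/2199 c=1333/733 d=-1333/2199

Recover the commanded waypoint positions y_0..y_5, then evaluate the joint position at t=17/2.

y_0 = S_0(0) = a_0 = 4
y_1 = S_1(0) = a_1 = -3
y_2 = S_2(0) = a_2 = -5
y_3 = S_3(0) = a_3 = 5
y_4 = S_4(0) = a_4 = -1
y_5 = S_4(1) = -3
t_q=17/2 is in segment 4 (τ=1/2); S_4(τ)=-13061/5864

y_0=4 y_1=-3 y_2=-5 y_3=5 y_4=-1 y_5=-3
S(17/2) = -13061/5864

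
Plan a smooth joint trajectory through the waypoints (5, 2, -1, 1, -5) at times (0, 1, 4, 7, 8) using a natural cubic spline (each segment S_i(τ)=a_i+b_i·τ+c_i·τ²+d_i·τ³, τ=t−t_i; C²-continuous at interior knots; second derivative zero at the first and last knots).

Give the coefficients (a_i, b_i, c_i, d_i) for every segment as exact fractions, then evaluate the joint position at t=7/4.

  seg 0: a=5 b=-973/312 c=0 d=37/312
  seg 1: a=2 b=-431/156 c=37/104 d=217/2808
  seg 2: a=-1 b=35/24 c=41/39 d=-1231/2808
  seg 3: a=1 b=-635/156 c=-301/104 d=301/312
S(7/4) = 1069/6656

Δ: Δ0=-3, Δ1=-1, Δ2=2/3, Δ3=-6
row 1: diag=8, rhs=12; c'=3/8, d'=3/2
row 2: denom=12−3·3/8=87/8; d'=(10−3·3/2)/(87/8)=44/87
row 3: denom=8−3·8/29=208/29; d'=(-40−3·44/87)/(208/29)=-301/52
back: M3=-301/52
back: M2=44/87−8/29·-301/52=82/39
back: M1=3/2−3/8·82/39=37/52
M: M0=0, M1=37/52, M2=82/39, M3=-301/52, M4=0
seg 0: a=5, c=M0/2=0, d=(M1−M0)/(6·1)=37/312, b=Δ0−h0·(2M0+M1)/6=-973/312
seg 1: a=2, c=M1/2=37/104, d=(M2−M1)/(6·3)=217/2808, b=Δ1−h1·(2M1+M2)/6=-431/156
seg 2: a=-1, c=M2/2=41/39, d=(M3−M2)/(6·3)=-1231/2808, b=Δ2−h2·(2M2+M3)/6=35/24
seg 3: a=1, c=M3/2=-301/104, d=(M4−M3)/(6·1)=301/312, b=Δ3−h3·(2M3+M4)/6=-635/156
t_q=7/4 → seg 1, τ=3/4; S=2+-431/156·τ+37/104·τ²+217/2808·τ³=1069/6656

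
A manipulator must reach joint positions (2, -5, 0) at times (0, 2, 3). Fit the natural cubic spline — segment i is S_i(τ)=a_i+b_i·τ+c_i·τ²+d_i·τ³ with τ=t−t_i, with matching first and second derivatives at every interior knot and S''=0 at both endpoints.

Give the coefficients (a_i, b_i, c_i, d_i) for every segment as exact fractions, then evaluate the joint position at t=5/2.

Δ: Δ0=-7/2, Δ1=5
row 1: diag=6, rhs=51; c'=1/6, d'=17/2
back: M1=17/2
M: M0=0, M1=17/2, M2=0
seg 0: a=2, c=M0/2=0, d=(M1−M0)/(6·2)=17/24, b=Δ0−h0·(2M0+M1)/6=-19/3
seg 1: a=-5, c=M1/2=17/4, d=(M2−M1)/(6·1)=-17/12, b=Δ1−h1·(2M1+M2)/6=13/6
t_q=5/2 → seg 1, τ=1/2; S=-5+13/6·τ+17/4·τ²+-17/12·τ³=-97/32

  seg 0: a=2 b=-19/3 c=0 d=17/24
  seg 1: a=-5 b=13/6 c=17/4 d=-17/12
S(5/2) = -97/32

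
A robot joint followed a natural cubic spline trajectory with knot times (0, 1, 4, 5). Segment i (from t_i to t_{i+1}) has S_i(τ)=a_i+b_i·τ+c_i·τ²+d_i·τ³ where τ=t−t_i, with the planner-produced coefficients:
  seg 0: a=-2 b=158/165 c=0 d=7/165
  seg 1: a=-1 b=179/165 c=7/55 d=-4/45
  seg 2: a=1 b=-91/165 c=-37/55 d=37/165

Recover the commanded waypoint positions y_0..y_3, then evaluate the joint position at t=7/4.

y_0 = S_0(0) = a_0 = -2
y_1 = S_1(0) = a_1 = -1
y_2 = S_2(0) = a_2 = 1
y_3 = S_2(1) = 0
t_q=7/4 is in segment 1 (τ=3/4); S_1(τ)=-67/440

y_0=-2 y_1=-1 y_2=1 y_3=0
S(7/4) = -67/440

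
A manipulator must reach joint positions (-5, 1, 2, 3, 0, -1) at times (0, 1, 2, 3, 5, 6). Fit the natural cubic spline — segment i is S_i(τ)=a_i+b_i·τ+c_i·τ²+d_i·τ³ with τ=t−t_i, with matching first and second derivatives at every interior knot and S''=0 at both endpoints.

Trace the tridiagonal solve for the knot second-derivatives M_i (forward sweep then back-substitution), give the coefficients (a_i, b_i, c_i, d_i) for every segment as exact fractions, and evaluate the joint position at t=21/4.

  seg 0: a=-5 b=1681/228 c=0 d=-313/228
  seg 1: a=1 b=371/114 c=-313/76 d=425/228
  seg 2: a=2 b=139/228 c=28/19 d=-13/12
  seg 3: a=3 b=35/114 c=-135/76 d=199/456
  seg 4: a=0 b=-89/57 c=16/19 d=-16/57
S(21/4) = -13/38

Δ: Δ0=6, Δ1=1, Δ2=1, Δ3=-3/2, Δ4=-1
row 1: diag=4, rhs=-30; c'=1/4, d'=-15/2
row 2: denom=4−1·1/4=15/4; d'=(0−1·-15/2)/(15/4)=2
row 3: denom=6−1·4/15=86/15; d'=(-15−1·2)/(86/15)=-255/86
row 4: denom=6−2·15/43=228/43; d'=(3−2·-255/86)/(228/43)=32/19
back: M4=32/19
back: M3=-255/86−15/43·32/19=-135/38
back: M2=2−4/15·-135/38=56/19
back: M1=-15/2−1/4·56/19=-313/38
M: M0=0, M1=-313/38, M2=56/19, M3=-135/38, M4=32/19, M5=0
seg 0: a=-5, c=M0/2=0, d=(M1−M0)/(6·1)=-313/228, b=Δ0−h0·(2M0+M1)/6=1681/228
seg 1: a=1, c=M1/2=-313/76, d=(M2−M1)/(6·1)=425/228, b=Δ1−h1·(2M1+M2)/6=371/114
seg 2: a=2, c=M2/2=28/19, d=(M3−M2)/(6·1)=-13/12, b=Δ2−h2·(2M2+M3)/6=139/228
seg 3: a=3, c=M3/2=-135/76, d=(M4−M3)/(6·2)=199/456, b=Δ3−h3·(2M3+M4)/6=35/114
seg 4: a=0, c=M4/2=16/19, d=(M5−M4)/(6·1)=-16/57, b=Δ4−h4·(2M4+M5)/6=-89/57
t_q=21/4 → seg 4, τ=1/4; S=0+-89/57·τ+16/19·τ²+-16/57·τ³=-13/38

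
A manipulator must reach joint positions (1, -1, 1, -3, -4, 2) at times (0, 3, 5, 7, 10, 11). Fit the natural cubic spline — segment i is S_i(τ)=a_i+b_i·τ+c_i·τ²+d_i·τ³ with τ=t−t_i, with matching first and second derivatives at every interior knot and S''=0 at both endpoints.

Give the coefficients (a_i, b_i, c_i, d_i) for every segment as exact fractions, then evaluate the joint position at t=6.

  seg 0: a=1 b=-3637/2538 c=0 d=1945/22842
  seg 1: a=-1 b=1099/1269 c=1945/2538 d=-1775/5076
  seg 2: a=1 b=-112/423 c=-1690/1269 d=589/2538
  seg 3: a=-3 b=-3562/1269 c=77/1269 d=2908/11421
  seg 4: a=-4 b=5624/1269 c=995/423 d=-995/1269
S(6) = -925/2538

Δ: Δ0=-2/3, Δ1=1, Δ2=-2, Δ3=-1/3, Δ4=6
row 1: diag=10, rhs=10; c'=1/5, d'=1
row 2: denom=8−2·1/5=38/5; d'=(-18−2·1)/(38/5)=-50/19
row 3: denom=10−2·5/19=180/19; d'=(10−2·-50/19)/(180/19)=29/18
row 4: denom=8−3·19/60=141/20; d'=(38−3·29/18)/(141/20)=1990/423
back: M4=1990/423
back: M3=29/18−19/60·1990/423=154/1269
back: M2=-50/19−5/19·154/1269=-3380/1269
back: M1=1−1/5·-3380/1269=1945/1269
M: M0=0, M1=1945/1269, M2=-3380/1269, M3=154/1269, M4=1990/423, M5=0
seg 0: a=1, c=M0/2=0, d=(M1−M0)/(6·3)=1945/22842, b=Δ0−h0·(2M0+M1)/6=-3637/2538
seg 1: a=-1, c=M1/2=1945/2538, d=(M2−M1)/(6·2)=-1775/5076, b=Δ1−h1·(2M1+M2)/6=1099/1269
seg 2: a=1, c=M2/2=-1690/1269, d=(M3−M2)/(6·2)=589/2538, b=Δ2−h2·(2M2+M3)/6=-112/423
seg 3: a=-3, c=M3/2=77/1269, d=(M4−M3)/(6·3)=2908/11421, b=Δ3−h3·(2M3+M4)/6=-3562/1269
seg 4: a=-4, c=M4/2=995/423, d=(M5−M4)/(6·1)=-995/1269, b=Δ4−h4·(2M4+M5)/6=5624/1269
t_q=6 → seg 2, τ=1; S=1+-112/423·τ+-1690/1269·τ²+589/2538·τ³=-925/2538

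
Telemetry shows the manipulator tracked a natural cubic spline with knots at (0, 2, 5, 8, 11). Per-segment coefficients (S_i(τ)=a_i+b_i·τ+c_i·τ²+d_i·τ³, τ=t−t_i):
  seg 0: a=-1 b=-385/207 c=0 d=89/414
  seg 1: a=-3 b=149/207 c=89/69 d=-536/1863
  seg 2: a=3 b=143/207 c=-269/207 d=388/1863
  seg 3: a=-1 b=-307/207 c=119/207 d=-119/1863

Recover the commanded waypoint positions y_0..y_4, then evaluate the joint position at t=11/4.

y_0 = S_0(0) = a_0 = -1
y_1 = S_1(0) = a_1 = -3
y_2 = S_2(0) = a_2 = 3
y_3 = S_3(0) = a_3 = -1
y_4 = S_3(3) = -2
t_q=11/4 is in segment 1 (τ=3/4); S_1(τ)=-683/368

y_0=-1 y_1=-3 y_2=3 y_3=-1 y_4=-2
S(11/4) = -683/368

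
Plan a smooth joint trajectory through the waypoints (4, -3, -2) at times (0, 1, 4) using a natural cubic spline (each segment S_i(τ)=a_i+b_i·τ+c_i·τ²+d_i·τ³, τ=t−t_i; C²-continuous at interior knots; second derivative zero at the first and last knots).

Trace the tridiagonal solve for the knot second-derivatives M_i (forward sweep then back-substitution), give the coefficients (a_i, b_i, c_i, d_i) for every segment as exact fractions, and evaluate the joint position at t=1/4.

Δ: Δ0=-7, Δ1=1/3
row 1: diag=8, rhs=44; c'=3/8, d'=11/2
back: M1=11/2
M: M0=0, M1=11/2, M2=0
seg 0: a=4, c=M0/2=0, d=(M1−M0)/(6·1)=11/12, b=Δ0−h0·(2M0+M1)/6=-95/12
seg 1: a=-3, c=M1/2=11/4, d=(M2−M1)/(6·3)=-11/36, b=Δ1−h1·(2M1+M2)/6=-31/6
t_q=1/4 → seg 0, τ=1/4; S=4+-95/12·τ+0·τ²+11/12·τ³=521/256

  seg 0: a=4 b=-95/12 c=0 d=11/12
  seg 1: a=-3 b=-31/6 c=11/4 d=-11/36
S(1/4) = 521/256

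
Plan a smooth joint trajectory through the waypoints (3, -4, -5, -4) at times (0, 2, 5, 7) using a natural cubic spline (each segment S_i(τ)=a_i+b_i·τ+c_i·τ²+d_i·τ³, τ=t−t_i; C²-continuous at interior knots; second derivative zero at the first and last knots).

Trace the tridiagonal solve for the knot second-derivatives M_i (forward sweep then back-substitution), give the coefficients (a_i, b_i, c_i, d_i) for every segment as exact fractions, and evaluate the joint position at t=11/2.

  seg 0: a=3 b=-323/78 c=0 d=25/156
  seg 1: a=-4 b=-173/78 c=25/26 d=-1/9
  seg 2: a=-5 b=43/78 c=-1/26 d=1/156
S(11/2) = -1969/416

Δ: Δ0=-7/2, Δ1=-1/3, Δ2=1/2
row 1: diag=10, rhs=19; c'=3/10, d'=19/10
row 2: denom=10−3·3/10=91/10; d'=(5−3·19/10)/(91/10)=-1/13
back: M2=-1/13
back: M1=19/10−3/10·-1/13=25/13
M: M0=0, M1=25/13, M2=-1/13, M3=0
seg 0: a=3, c=M0/2=0, d=(M1−M0)/(6·2)=25/156, b=Δ0−h0·(2M0+M1)/6=-323/78
seg 1: a=-4, c=M1/2=25/26, d=(M2−M1)/(6·3)=-1/9, b=Δ1−h1·(2M1+M2)/6=-173/78
seg 2: a=-5, c=M2/2=-1/26, d=(M3−M2)/(6·2)=1/156, b=Δ2−h2·(2M2+M3)/6=43/78
t_q=11/2 → seg 2, τ=1/2; S=-5+43/78·τ+-1/26·τ²+1/156·τ³=-1969/416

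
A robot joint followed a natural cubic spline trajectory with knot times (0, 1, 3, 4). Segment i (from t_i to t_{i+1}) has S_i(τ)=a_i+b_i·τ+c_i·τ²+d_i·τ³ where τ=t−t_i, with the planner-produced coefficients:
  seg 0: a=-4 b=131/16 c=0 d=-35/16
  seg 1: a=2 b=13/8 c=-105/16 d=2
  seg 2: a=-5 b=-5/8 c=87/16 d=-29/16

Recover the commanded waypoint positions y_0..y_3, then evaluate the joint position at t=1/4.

y_0=-4 y_1=2 y_2=-5 y_3=-2
S(1/4) = -2035/1024

y_0 = S_0(0) = a_0 = -4
y_1 = S_1(0) = a_1 = 2
y_2 = S_2(0) = a_2 = -5
y_3 = S_2(1) = -2
t_q=1/4 is in segment 0 (τ=1/4); S_0(τ)=-2035/1024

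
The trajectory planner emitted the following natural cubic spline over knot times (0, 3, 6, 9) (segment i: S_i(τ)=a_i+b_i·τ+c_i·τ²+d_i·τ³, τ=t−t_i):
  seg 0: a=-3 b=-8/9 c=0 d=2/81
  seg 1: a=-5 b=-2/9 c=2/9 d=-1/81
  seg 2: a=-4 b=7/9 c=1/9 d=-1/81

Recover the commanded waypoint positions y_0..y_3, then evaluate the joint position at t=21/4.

y_0 = S_0(0) = a_0 = -3
y_1 = S_1(0) = a_1 = -5
y_2 = S_2(0) = a_2 = -4
y_3 = S_2(3) = -1
t_q=21/4 is in segment 1 (τ=9/4); S_1(τ)=-289/64

y_0=-3 y_1=-5 y_2=-4 y_3=-1
S(21/4) = -289/64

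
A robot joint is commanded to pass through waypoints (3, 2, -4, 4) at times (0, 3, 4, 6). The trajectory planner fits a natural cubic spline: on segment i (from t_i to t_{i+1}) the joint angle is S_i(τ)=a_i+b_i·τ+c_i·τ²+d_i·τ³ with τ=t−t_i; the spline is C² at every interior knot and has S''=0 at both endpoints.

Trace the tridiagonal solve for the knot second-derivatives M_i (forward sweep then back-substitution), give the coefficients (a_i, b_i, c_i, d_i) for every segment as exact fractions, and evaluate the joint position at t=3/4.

  seg 0: a=3 b=349/141 c=0 d=-44/141
  seg 1: a=2 b=-839/141 c=-132/47 d=389/141
  seg 2: a=-4 b=-464/141 c=257/47 d=-257/282
S(3/4) = 3553/752

Δ: Δ0=-1/3, Δ1=-6, Δ2=4
row 1: diag=8, rhs=-34; c'=1/8, d'=-17/4
row 2: denom=6−1·1/8=47/8; d'=(60−1·-17/4)/(47/8)=514/47
back: M2=514/47
back: M1=-17/4−1/8·514/47=-264/47
M: M0=0, M1=-264/47, M2=514/47, M3=0
seg 0: a=3, c=M0/2=0, d=(M1−M0)/(6·3)=-44/141, b=Δ0−h0·(2M0+M1)/6=349/141
seg 1: a=2, c=M1/2=-132/47, d=(M2−M1)/(6·1)=389/141, b=Δ1−h1·(2M1+M2)/6=-839/141
seg 2: a=-4, c=M2/2=257/47, d=(M3−M2)/(6·2)=-257/282, b=Δ2−h2·(2M2+M3)/6=-464/141
t_q=3/4 → seg 0, τ=3/4; S=3+349/141·τ+0·τ²+-44/141·τ³=3553/752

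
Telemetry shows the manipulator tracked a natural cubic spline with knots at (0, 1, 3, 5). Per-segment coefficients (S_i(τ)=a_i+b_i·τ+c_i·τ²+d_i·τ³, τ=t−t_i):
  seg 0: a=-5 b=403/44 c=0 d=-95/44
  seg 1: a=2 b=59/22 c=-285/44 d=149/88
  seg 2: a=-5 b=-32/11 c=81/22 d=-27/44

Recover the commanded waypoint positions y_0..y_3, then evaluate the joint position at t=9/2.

y_0 = S_0(0) = a_0 = -5
y_1 = S_1(0) = a_1 = 2
y_2 = S_2(0) = a_2 = -5
y_3 = S_2(2) = -1
t_q=9/2 is in segment 2 (τ=3/2); S_2(τ)=-1109/352

y_0=-5 y_1=2 y_2=-5 y_3=-1
S(9/2) = -1109/352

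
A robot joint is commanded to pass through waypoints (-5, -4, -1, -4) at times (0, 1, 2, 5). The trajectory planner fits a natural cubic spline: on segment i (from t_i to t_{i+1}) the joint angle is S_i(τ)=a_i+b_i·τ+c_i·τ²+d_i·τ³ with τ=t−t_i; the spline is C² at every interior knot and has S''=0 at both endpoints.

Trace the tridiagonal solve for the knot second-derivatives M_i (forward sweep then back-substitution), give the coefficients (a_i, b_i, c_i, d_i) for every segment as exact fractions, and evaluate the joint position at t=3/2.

  seg 0: a=-5 b=11/31 c=0 d=20/31
  seg 1: a=-4 b=71/31 c=60/31 d=-38/31
  seg 2: a=-1 b=77/31 c=-54/31 d=6/31
S(3/2) = -313/124

Δ: Δ0=1, Δ1=3, Δ2=-1
row 1: diag=4, rhs=12; c'=1/4, d'=3
row 2: denom=8−1·1/4=31/4; d'=(-24−1·3)/(31/4)=-108/31
back: M2=-108/31
back: M1=3−1/4·-108/31=120/31
M: M0=0, M1=120/31, M2=-108/31, M3=0
seg 0: a=-5, c=M0/2=0, d=(M1−M0)/(6·1)=20/31, b=Δ0−h0·(2M0+M1)/6=11/31
seg 1: a=-4, c=M1/2=60/31, d=(M2−M1)/(6·1)=-38/31, b=Δ1−h1·(2M1+M2)/6=71/31
seg 2: a=-1, c=M2/2=-54/31, d=(M3−M2)/(6·3)=6/31, b=Δ2−h2·(2M2+M3)/6=77/31
t_q=3/2 → seg 1, τ=1/2; S=-4+71/31·τ+60/31·τ²+-38/31·τ³=-313/124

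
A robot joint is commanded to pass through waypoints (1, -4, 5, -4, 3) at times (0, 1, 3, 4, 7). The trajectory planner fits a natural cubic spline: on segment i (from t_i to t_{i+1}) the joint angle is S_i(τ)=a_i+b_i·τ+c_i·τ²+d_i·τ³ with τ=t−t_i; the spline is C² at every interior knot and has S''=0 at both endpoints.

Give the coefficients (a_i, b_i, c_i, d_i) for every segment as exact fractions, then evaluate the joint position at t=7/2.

Δ: Δ0=-5, Δ1=9/2, Δ2=-9, Δ3=7/3
row 1: diag=6, rhs=57; c'=1/3, d'=19/2
row 2: denom=6−2·1/3=16/3; d'=(-81−2·19/2)/(16/3)=-75/4
row 3: denom=8−1·3/16=125/16; d'=(68−1·-75/4)/(125/16)=1388/125
back: M3=1388/125
back: M2=-75/4−3/16·1388/125=-2604/125
back: M1=19/2−1/3·-2604/125=4111/250
M: M0=0, M1=4111/250, M2=-2604/125, M3=1388/125, M4=0
seg 0: a=1, c=M0/2=0, d=(M1−M0)/(6·1)=4111/1500, b=Δ0−h0·(2M0+M1)/6=-11611/1500
seg 1: a=-4, c=M1/2=4111/500, d=(M2−M1)/(6·2)=-9319/3000, b=Δ1−h1·(2M1+M2)/6=361/750
seg 2: a=5, c=M2/2=-1302/125, d=(M3−M2)/(6·1)=1996/375, b=Δ2−h2·(2M2+M3)/6=-293/75
seg 3: a=-4, c=M3/2=694/125, d=(M4−M3)/(6·3)=-694/1125, b=Δ3−h3·(2M3+M4)/6=-3289/375
t_q=7/2 → seg 2, τ=1/2; S=5+-293/75·τ+-1302/125·τ²+1996/375·τ³=277/250

  seg 0: a=1 b=-11611/1500 c=0 d=4111/1500
  seg 1: a=-4 b=361/750 c=4111/500 d=-9319/3000
  seg 2: a=5 b=-293/75 c=-1302/125 d=1996/375
  seg 3: a=-4 b=-3289/375 c=694/125 d=-694/1125
S(7/2) = 277/250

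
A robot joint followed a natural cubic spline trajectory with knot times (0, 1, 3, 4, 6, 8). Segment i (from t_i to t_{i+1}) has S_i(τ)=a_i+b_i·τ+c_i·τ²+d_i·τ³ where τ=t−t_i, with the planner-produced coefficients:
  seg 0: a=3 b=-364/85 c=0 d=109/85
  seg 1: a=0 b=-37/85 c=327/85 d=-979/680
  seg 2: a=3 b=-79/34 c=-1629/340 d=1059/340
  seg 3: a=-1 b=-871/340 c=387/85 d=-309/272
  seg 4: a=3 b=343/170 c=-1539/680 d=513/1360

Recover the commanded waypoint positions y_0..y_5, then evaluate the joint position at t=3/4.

y_0 = S_0(0) = a_0 = 3
y_1 = S_1(0) = a_1 = 0
y_2 = S_2(0) = a_2 = 3
y_3 = S_3(0) = a_3 = -1
y_4 = S_4(0) = a_4 = 3
y_5 = S_4(2) = 1
t_q=3/4 is in segment 0 (τ=3/4); S_0(τ)=1791/5440

y_0=3 y_1=0 y_2=3 y_3=-1 y_4=3 y_5=1
S(3/4) = 1791/5440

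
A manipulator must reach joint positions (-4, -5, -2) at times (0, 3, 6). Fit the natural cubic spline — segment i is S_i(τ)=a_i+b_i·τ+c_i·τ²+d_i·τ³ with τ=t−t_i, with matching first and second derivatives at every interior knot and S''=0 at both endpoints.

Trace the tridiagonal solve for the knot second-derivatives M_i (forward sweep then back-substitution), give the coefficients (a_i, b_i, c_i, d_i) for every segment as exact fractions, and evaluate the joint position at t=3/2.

  seg 0: a=-4 b=-2/3 c=0 d=1/27
  seg 1: a=-5 b=1/3 c=1/3 d=-1/27
S(3/2) = -39/8

Δ: Δ0=-1/3, Δ1=1
row 1: diag=12, rhs=8; c'=1/4, d'=2/3
back: M1=2/3
M: M0=0, M1=2/3, M2=0
seg 0: a=-4, c=M0/2=0, d=(M1−M0)/(6·3)=1/27, b=Δ0−h0·(2M0+M1)/6=-2/3
seg 1: a=-5, c=M1/2=1/3, d=(M2−M1)/(6·3)=-1/27, b=Δ1−h1·(2M1+M2)/6=1/3
t_q=3/2 → seg 0, τ=3/2; S=-4+-2/3·τ+0·τ²+1/27·τ³=-39/8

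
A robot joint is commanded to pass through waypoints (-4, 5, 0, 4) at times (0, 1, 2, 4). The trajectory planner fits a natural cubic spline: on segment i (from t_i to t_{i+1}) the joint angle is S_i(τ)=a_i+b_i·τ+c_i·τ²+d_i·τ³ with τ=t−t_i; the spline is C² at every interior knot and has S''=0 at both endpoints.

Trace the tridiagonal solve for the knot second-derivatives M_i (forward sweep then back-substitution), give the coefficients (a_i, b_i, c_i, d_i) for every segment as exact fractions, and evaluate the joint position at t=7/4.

Δ: Δ0=9, Δ1=-5, Δ2=2
row 1: diag=4, rhs=-84; c'=1/4, d'=-21
row 2: denom=6−1·1/4=23/4; d'=(42−1·-21)/(23/4)=252/23
back: M2=252/23
back: M1=-21−1/4·252/23=-546/23
M: M0=0, M1=-546/23, M2=252/23, M3=0
seg 0: a=-4, c=M0/2=0, d=(M1−M0)/(6·1)=-91/23, b=Δ0−h0·(2M0+M1)/6=298/23
seg 1: a=5, c=M1/2=-273/23, d=(M2−M1)/(6·1)=133/23, b=Δ1−h1·(2M1+M2)/6=25/23
seg 2: a=0, c=M2/2=126/23, d=(M3−M2)/(6·2)=-21/23, b=Δ2−h2·(2M2+M3)/6=-122/23
t_q=7/4 → seg 1, τ=3/4; S=5+25/23·τ+-273/23·τ²+133/23·τ³=101/64

  seg 0: a=-4 b=298/23 c=0 d=-91/23
  seg 1: a=5 b=25/23 c=-273/23 d=133/23
  seg 2: a=0 b=-122/23 c=126/23 d=-21/23
S(7/4) = 101/64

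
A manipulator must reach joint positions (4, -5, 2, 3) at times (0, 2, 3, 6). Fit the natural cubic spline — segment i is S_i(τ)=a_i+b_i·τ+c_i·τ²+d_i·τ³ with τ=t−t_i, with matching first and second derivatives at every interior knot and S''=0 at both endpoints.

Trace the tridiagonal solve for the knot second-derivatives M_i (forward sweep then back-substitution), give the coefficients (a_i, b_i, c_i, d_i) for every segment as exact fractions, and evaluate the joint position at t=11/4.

  seg 0: a=4 b=-2453/282 c=0 d=148/141
  seg 1: a=-5 b=1099/282 c=296/47 d=-901/282
  seg 2: a=2 b=974/141 c=-309/94 d=103/282
S(11/4) = 707/6016

Δ: Δ0=-9/2, Δ1=7, Δ2=1/3
row 1: diag=6, rhs=69; c'=1/6, d'=23/2
row 2: denom=8−1·1/6=47/6; d'=(-40−1·23/2)/(47/6)=-309/47
back: M2=-309/47
back: M1=23/2−1/6·-309/47=592/47
M: M0=0, M1=592/47, M2=-309/47, M3=0
seg 0: a=4, c=M0/2=0, d=(M1−M0)/(6·2)=148/141, b=Δ0−h0·(2M0+M1)/6=-2453/282
seg 1: a=-5, c=M1/2=296/47, d=(M2−M1)/(6·1)=-901/282, b=Δ1−h1·(2M1+M2)/6=1099/282
seg 2: a=2, c=M2/2=-309/94, d=(M3−M2)/(6·3)=103/282, b=Δ2−h2·(2M2+M3)/6=974/141
t_q=11/4 → seg 1, τ=3/4; S=-5+1099/282·τ+296/47·τ²+-901/282·τ³=707/6016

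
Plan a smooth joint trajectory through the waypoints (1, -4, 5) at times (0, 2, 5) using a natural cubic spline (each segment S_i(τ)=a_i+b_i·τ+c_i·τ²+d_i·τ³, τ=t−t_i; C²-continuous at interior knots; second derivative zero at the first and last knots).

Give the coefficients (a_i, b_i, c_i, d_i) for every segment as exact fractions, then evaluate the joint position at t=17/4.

  seg 0: a=1 b=-18/5 c=0 d=11/40
  seg 1: a=-4 b=-3/10 c=33/20 d=-11/60
S(17/4) = 407/256

Δ: Δ0=-5/2, Δ1=3
row 1: diag=10, rhs=33; c'=3/10, d'=33/10
back: M1=33/10
M: M0=0, M1=33/10, M2=0
seg 0: a=1, c=M0/2=0, d=(M1−M0)/(6·2)=11/40, b=Δ0−h0·(2M0+M1)/6=-18/5
seg 1: a=-4, c=M1/2=33/20, d=(M2−M1)/(6·3)=-11/60, b=Δ1−h1·(2M1+M2)/6=-3/10
t_q=17/4 → seg 1, τ=9/4; S=-4+-3/10·τ+33/20·τ²+-11/60·τ³=407/256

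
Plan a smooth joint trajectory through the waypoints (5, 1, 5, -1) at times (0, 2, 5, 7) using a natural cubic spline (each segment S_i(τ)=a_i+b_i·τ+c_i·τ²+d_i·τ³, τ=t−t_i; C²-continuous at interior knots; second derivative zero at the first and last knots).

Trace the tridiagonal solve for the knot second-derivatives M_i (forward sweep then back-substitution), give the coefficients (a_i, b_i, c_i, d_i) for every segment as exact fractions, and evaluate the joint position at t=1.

  seg 0: a=5 b=-824/273 c=0 d=139/546
  seg 1: a=1 b=10/273 c=139/91 d=-23/63
  seg 2: a=5 b=-179/273 c=-160/91 d=80/273
S(1) = 407/182

Δ: Δ0=-2, Δ1=4/3, Δ2=-3
row 1: diag=10, rhs=20; c'=3/10, d'=2
row 2: denom=10−3·3/10=91/10; d'=(-26−3·2)/(91/10)=-320/91
back: M2=-320/91
back: M1=2−3/10·-320/91=278/91
M: M0=0, M1=278/91, M2=-320/91, M3=0
seg 0: a=5, c=M0/2=0, d=(M1−M0)/(6·2)=139/546, b=Δ0−h0·(2M0+M1)/6=-824/273
seg 1: a=1, c=M1/2=139/91, d=(M2−M1)/(6·3)=-23/63, b=Δ1−h1·(2M1+M2)/6=10/273
seg 2: a=5, c=M2/2=-160/91, d=(M3−M2)/(6·2)=80/273, b=Δ2−h2·(2M2+M3)/6=-179/273
t_q=1 → seg 0, τ=1; S=5+-824/273·τ+0·τ²+139/546·τ³=407/182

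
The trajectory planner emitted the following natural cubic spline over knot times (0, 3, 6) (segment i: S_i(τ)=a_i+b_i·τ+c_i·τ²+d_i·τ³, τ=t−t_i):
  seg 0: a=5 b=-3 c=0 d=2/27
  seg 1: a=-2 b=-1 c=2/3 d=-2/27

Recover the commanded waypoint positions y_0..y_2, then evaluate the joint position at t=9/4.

y_0=5 y_1=-2 y_2=-1
S(9/4) = -29/32

y_0 = S_0(0) = a_0 = 5
y_1 = S_1(0) = a_1 = -2
y_2 = S_1(3) = -1
t_q=9/4 is in segment 0 (τ=9/4); S_0(τ)=-29/32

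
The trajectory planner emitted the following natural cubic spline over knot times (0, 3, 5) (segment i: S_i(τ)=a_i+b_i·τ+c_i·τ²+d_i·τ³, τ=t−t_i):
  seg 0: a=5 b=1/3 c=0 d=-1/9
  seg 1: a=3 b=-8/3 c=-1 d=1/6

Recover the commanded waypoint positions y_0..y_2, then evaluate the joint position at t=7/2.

y_0 = S_0(0) = a_0 = 5
y_1 = S_1(0) = a_1 = 3
y_2 = S_1(2) = -5
t_q=7/2 is in segment 1 (τ=1/2); S_1(τ)=23/16

y_0=5 y_1=3 y_2=-5
S(7/2) = 23/16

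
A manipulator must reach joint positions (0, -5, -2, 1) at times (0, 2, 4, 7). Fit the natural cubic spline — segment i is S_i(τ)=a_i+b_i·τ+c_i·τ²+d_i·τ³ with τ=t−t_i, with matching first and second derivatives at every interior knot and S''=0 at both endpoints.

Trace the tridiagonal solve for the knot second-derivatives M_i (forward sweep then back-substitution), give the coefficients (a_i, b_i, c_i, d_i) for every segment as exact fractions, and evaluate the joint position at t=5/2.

Δ: Δ0=-5/2, Δ1=3/2, Δ2=1
row 1: diag=8, rhs=24; c'=1/4, d'=3
row 2: denom=10−2·1/4=19/2; d'=(-3−2·3)/(19/2)=-18/19
back: M2=-18/19
back: M1=3−1/4·-18/19=123/38
M: M0=0, M1=123/38, M2=-18/19, M3=0
seg 0: a=0, c=M0/2=0, d=(M1−M0)/(6·2)=41/152, b=Δ0−h0·(2M0+M1)/6=-68/19
seg 1: a=-5, c=M1/2=123/76, d=(M2−M1)/(6·2)=-53/152, b=Δ1−h1·(2M1+M2)/6=-13/38
seg 2: a=-2, c=M2/2=-9/19, d=(M3−M2)/(6·3)=1/19, b=Δ2−h2·(2M2+M3)/6=37/19
t_q=5/2 → seg 1, τ=1/2; S=-5+-13/38·τ+123/76·τ²+-53/152·τ³=-5849/1216

  seg 0: a=0 b=-68/19 c=0 d=41/152
  seg 1: a=-5 b=-13/38 c=123/76 d=-53/152
  seg 2: a=-2 b=37/19 c=-9/19 d=1/19
S(5/2) = -5849/1216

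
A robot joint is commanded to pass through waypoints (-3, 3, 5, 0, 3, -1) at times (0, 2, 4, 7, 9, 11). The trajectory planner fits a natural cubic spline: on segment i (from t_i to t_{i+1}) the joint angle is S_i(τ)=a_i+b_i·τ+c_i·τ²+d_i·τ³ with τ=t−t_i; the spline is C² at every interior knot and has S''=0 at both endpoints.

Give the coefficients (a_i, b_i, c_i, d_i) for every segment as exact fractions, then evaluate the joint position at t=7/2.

Δ: Δ0=3, Δ1=1, Δ2=-5/3, Δ3=3/2, Δ4=-2
row 1: diag=8, rhs=-12; c'=1/4, d'=-3/2
row 2: denom=10−2·1/4=19/2; d'=(-16−2·-3/2)/(19/2)=-26/19
row 3: denom=10−3·6/19=172/19; d'=(19−3·-26/19)/(172/19)=439/172
row 4: denom=8−2·19/86=325/43; d'=(-21−2·439/172)/(325/43)=-449/130
back: M4=-449/130
back: M3=439/172−19/86·-449/130=431/130
back: M2=-26/19−6/19·431/130=-157/65
back: M1=-3/2−1/4·-157/65=-233/260
M: M0=0, M1=-233/260, M2=-157/65, M3=431/130, M4=-449/130, M5=0
seg 0: a=-3, c=M0/2=0, d=(M1−M0)/(6·2)=-233/3120, b=Δ0−h0·(2M0+M1)/6=2573/780
seg 1: a=3, c=M1/2=-233/520, d=(M2−M1)/(6·2)=-79/624, b=Δ1−h1·(2M1+M2)/6=937/390
seg 2: a=5, c=M2/2=-157/130, d=(M3−M2)/(6·3)=149/468, b=Δ2−h2·(2M2+M3)/6=-709/780
seg 3: a=0, c=M3/2=431/260, d=(M4−M3)/(6·2)=-22/39, b=Δ3−h3·(2M3+M4)/6=86/195
seg 4: a=3, c=M4/2=-449/260, d=(M5−M4)/(6·2)=449/1560, b=Δ4−h4·(2M4+M5)/6=59/195
t_q=7/2 → seg 1, τ=3/2; S=3+937/390·τ+-233/520·τ²+-79/624·τ³=43001/8320

  seg 0: a=-3 b=2573/780 c=0 d=-233/3120
  seg 1: a=3 b=937/390 c=-233/520 d=-79/624
  seg 2: a=5 b=-709/780 c=-157/130 d=149/468
  seg 3: a=0 b=86/195 c=431/260 d=-22/39
  seg 4: a=3 b=59/195 c=-449/260 d=449/1560
S(7/2) = 43001/8320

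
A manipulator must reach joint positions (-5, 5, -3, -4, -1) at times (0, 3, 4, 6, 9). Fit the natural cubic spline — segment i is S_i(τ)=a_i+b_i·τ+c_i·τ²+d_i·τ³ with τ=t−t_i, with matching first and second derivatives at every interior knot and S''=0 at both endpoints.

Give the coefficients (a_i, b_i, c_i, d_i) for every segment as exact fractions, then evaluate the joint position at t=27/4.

Δ: Δ0=10/3, Δ1=-8, Δ2=-1/2, Δ3=1
row 1: diag=8, rhs=-68; c'=1/8, d'=-17/2
row 2: denom=6−1·1/8=47/8; d'=(45−1·-17/2)/(47/8)=428/47
row 3: denom=10−2·16/47=438/47; d'=(9−2·428/47)/(438/47)=-433/438
back: M3=-433/438
back: M2=428/47−16/47·-433/438=2068/219
back: M1=-17/2−1/8·2068/219=-2120/219
M: M0=0, M1=-2120/219, M2=2068/219, M3=-433/438, M4=0
seg 0: a=-5, c=M0/2=0, d=(M1−M0)/(6·3)=-1060/1971, b=Δ0−h0·(2M0+M1)/6=1790/219
seg 1: a=5, c=M1/2=-1060/219, d=(M2−M1)/(6·1)=698/219, b=Δ1−h1·(2M1+M2)/6=-1390/219
seg 2: a=-3, c=M2/2=1034/219, d=(M3−M2)/(6·2)=-1523/1752, b=Δ2−h2·(2M2+M3)/6=-472/73
seg 3: a=-4, c=M3/2=-433/876, d=(M4−M3)/(6·3)=433/7884, b=Δ3−h3·(2M3+M4)/6=871/438
t_q=27/4 → seg 3, τ=3/4; S=-4+871/438·τ+-433/876·τ²+433/7884·τ³=-51643/18688

  seg 0: a=-5 b=1790/219 c=0 d=-1060/1971
  seg 1: a=5 b=-1390/219 c=-1060/219 d=698/219
  seg 2: a=-3 b=-472/73 c=1034/219 d=-1523/1752
  seg 3: a=-4 b=871/438 c=-433/876 d=433/7884
S(27/4) = -51643/18688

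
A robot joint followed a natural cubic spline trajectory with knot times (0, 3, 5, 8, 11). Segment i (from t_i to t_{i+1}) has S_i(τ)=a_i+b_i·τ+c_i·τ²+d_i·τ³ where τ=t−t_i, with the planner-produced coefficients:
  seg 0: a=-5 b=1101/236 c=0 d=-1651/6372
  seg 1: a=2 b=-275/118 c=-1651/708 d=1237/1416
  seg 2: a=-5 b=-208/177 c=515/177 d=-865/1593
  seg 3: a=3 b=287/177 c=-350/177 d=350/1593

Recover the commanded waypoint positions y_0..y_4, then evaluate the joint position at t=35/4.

y_0 = S_0(0) = a_0 = -5
y_1 = S_1(0) = a_1 = 2
y_2 = S_2(0) = a_2 = -5
y_3 = S_3(0) = a_3 = 3
y_4 = S_3(3) = -4
t_q=35/4 is in segment 3 (τ=3/4); S_3(τ)=6035/1888

y_0=-5 y_1=2 y_2=-5 y_3=3 y_4=-4
S(35/4) = 6035/1888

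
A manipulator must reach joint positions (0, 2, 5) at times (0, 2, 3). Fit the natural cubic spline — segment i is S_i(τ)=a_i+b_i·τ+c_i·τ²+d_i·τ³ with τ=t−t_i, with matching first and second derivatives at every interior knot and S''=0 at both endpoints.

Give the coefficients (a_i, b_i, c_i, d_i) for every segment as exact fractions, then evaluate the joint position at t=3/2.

Δ: Δ0=1, Δ1=3
row 1: diag=6, rhs=12; c'=1/6, d'=2
back: M1=2
M: M0=0, M1=2, M2=0
seg 0: a=0, c=M0/2=0, d=(M1−M0)/(6·2)=1/6, b=Δ0−h0·(2M0+M1)/6=1/3
seg 1: a=2, c=M1/2=1, d=(M2−M1)/(6·1)=-1/3, b=Δ1−h1·(2M1+M2)/6=7/3
t_q=3/2 → seg 0, τ=3/2; S=0+1/3·τ+0·τ²+1/6·τ³=17/16

  seg 0: a=0 b=1/3 c=0 d=1/6
  seg 1: a=2 b=7/3 c=1 d=-1/3
S(3/2) = 17/16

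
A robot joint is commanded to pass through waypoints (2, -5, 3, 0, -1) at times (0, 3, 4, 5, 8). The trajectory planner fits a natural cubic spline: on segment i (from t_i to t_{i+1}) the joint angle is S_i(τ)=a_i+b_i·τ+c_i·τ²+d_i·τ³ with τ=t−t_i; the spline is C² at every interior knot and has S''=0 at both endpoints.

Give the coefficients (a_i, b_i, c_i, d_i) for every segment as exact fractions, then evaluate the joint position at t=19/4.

Δ: Δ0=-7/3, Δ1=8, Δ2=-3, Δ3=-1/3
row 1: diag=8, rhs=62; c'=1/8, d'=31/4
row 2: denom=4−1·1/8=31/8; d'=(-66−1·31/4)/(31/8)=-590/31
row 3: denom=8−1·8/31=240/31; d'=(16−1·-590/31)/(240/31)=181/40
back: M3=181/40
back: M2=-590/31−8/31·181/40=-101/5
back: M1=31/4−1/8·-101/5=411/40
M: M0=0, M1=411/40, M2=-101/5, M3=181/40, M4=0
seg 0: a=2, c=M0/2=0, d=(M1−M0)/(6·3)=137/240, b=Δ0−h0·(2M0+M1)/6=-1793/240
seg 1: a=-5, c=M1/2=411/80, d=(M2−M1)/(6·1)=-1219/240, b=Δ1−h1·(2M1+M2)/6=953/120
seg 2: a=3, c=M2/2=-101/10, d=(M3−M2)/(6·1)=989/240, b=Δ2−h2·(2M2+M3)/6=143/48
seg 3: a=0, c=M3/2=181/80, d=(M4−M3)/(6·3)=-181/720, b=Δ3−h3·(2M3+M4)/6=-583/120
t_q=19/4 → seg 2, τ=3/4; S=3+143/48·τ+-101/10·τ²+989/240·τ³=6613/5120

  seg 0: a=2 b=-1793/240 c=0 d=137/240
  seg 1: a=-5 b=953/120 c=411/80 d=-1219/240
  seg 2: a=3 b=143/48 c=-101/10 d=989/240
  seg 3: a=0 b=-583/120 c=181/80 d=-181/720
S(19/4) = 6613/5120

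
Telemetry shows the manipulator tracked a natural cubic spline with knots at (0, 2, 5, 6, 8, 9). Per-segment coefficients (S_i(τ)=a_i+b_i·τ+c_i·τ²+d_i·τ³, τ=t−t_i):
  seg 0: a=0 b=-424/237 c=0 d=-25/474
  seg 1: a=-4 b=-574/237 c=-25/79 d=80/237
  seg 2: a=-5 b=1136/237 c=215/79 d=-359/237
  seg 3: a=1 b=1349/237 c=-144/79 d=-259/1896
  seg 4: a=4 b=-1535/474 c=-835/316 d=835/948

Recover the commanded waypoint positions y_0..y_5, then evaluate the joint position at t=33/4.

y_0 = S_0(0) = a_0 = 0
y_1 = S_1(0) = a_1 = -4
y_2 = S_2(0) = a_2 = -5
y_3 = S_3(0) = a_3 = 1
y_4 = S_4(0) = a_4 = 4
y_5 = S_4(1) = -1
t_q=33/4 is in segment 4 (τ=1/4); S_4(τ)=61461/20224

y_0=0 y_1=-4 y_2=-5 y_3=1 y_4=4 y_5=-1
S(33/4) = 61461/20224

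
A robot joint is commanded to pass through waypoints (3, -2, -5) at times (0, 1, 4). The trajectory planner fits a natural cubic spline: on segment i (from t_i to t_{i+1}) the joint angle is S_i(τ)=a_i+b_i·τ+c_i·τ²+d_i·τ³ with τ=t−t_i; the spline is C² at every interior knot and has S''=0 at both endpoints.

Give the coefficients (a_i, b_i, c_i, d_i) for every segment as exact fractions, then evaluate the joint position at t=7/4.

  seg 0: a=3 b=-11/2 c=0 d=1/2
  seg 1: a=-2 b=-4 c=3/2 d=-1/6
S(7/4) = -541/128

Δ: Δ0=-5, Δ1=-1
row 1: diag=8, rhs=24; c'=3/8, d'=3
back: M1=3
M: M0=0, M1=3, M2=0
seg 0: a=3, c=M0/2=0, d=(M1−M0)/(6·1)=1/2, b=Δ0−h0·(2M0+M1)/6=-11/2
seg 1: a=-2, c=M1/2=3/2, d=(M2−M1)/(6·3)=-1/6, b=Δ1−h1·(2M1+M2)/6=-4
t_q=7/4 → seg 1, τ=3/4; S=-2+-4·τ+3/2·τ²+-1/6·τ³=-541/128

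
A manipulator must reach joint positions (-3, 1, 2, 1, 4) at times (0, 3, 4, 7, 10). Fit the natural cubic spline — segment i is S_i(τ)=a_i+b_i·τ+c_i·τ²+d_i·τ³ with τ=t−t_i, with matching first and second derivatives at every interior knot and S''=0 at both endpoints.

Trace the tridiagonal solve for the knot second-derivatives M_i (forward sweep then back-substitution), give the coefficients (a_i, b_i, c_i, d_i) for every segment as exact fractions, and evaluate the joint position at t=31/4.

  seg 0: a=-3 b=313/228 c=0 d=-1/228
  seg 1: a=1 b=143/114 c=-3/76 d=-49/228
  seg 2: a=2 b=121/228 c=-13/19 d=271/2052
  seg 3: a=1 b=-1/114 c=115/228 d=-115/2052
S(31/4) = 6097/4864

Δ: Δ0=4/3, Δ1=1, Δ2=-1/3, Δ3=1
row 1: diag=8, rhs=-2; c'=1/8, d'=-1/4
row 2: denom=8−1·1/8=63/8; d'=(-8−1·-1/4)/(63/8)=-62/63
row 3: denom=12−3·8/21=76/7; d'=(8−3·-62/63)/(76/7)=115/114
back: M3=115/114
back: M2=-62/63−8/21·115/114=-26/19
back: M1=-1/4−1/8·-26/19=-3/38
M: M0=0, M1=-3/38, M2=-26/19, M3=115/114, M4=0
seg 0: a=-3, c=M0/2=0, d=(M1−M0)/(6·3)=-1/228, b=Δ0−h0·(2M0+M1)/6=313/228
seg 1: a=1, c=M1/2=-3/76, d=(M2−M1)/(6·1)=-49/228, b=Δ1−h1·(2M1+M2)/6=143/114
seg 2: a=2, c=M2/2=-13/19, d=(M3−M2)/(6·3)=271/2052, b=Δ2−h2·(2M2+M3)/6=121/228
seg 3: a=1, c=M3/2=115/228, d=(M4−M3)/(6·3)=-115/2052, b=Δ3−h3·(2M3+M4)/6=-1/114
t_q=31/4 → seg 3, τ=3/4; S=1+-1/114·τ+115/228·τ²+-115/2052·τ³=6097/4864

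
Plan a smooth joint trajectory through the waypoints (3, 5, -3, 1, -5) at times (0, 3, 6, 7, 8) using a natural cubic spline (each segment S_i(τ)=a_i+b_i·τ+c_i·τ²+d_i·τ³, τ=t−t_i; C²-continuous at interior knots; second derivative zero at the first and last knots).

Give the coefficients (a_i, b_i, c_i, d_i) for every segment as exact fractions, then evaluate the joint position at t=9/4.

Δ: Δ0=2/3, Δ1=-8/3, Δ2=4, Δ3=-6
row 1: diag=12, rhs=-20; c'=1/4, d'=-5/3
row 2: denom=8−3·1/4=29/4; d'=(40−3·-5/3)/(29/4)=180/29
row 3: denom=4−1·4/29=112/29; d'=(-60−1·180/29)/(112/29)=-120/7
back: M3=-120/7
back: M2=180/29−4/29·-120/7=60/7
back: M1=-5/3−1/4·60/7=-80/21
M: M0=0, M1=-80/21, M2=60/7, M3=-120/7, M4=0
seg 0: a=3, c=M0/2=0, d=(M1−M0)/(6·3)=-40/189, b=Δ0−h0·(2M0+M1)/6=18/7
seg 1: a=5, c=M1/2=-40/21, d=(M2−M1)/(6·3)=130/189, b=Δ1−h1·(2M1+M2)/6=-22/7
seg 2: a=-3, c=M2/2=30/7, d=(M3−M2)/(6·1)=-30/7, b=Δ2−h2·(2M2+M3)/6=4
seg 3: a=1, c=M3/2=-60/7, d=(M4−M3)/(6·1)=20/7, b=Δ3−h3·(2M3+M4)/6=-2/7
t_q=9/4 → seg 0, τ=9/4; S=3+18/7·τ+0·τ²+-40/189·τ³=51/8

  seg 0: a=3 b=18/7 c=0 d=-40/189
  seg 1: a=5 b=-22/7 c=-40/21 d=130/189
  seg 2: a=-3 b=4 c=30/7 d=-30/7
  seg 3: a=1 b=-2/7 c=-60/7 d=20/7
S(9/4) = 51/8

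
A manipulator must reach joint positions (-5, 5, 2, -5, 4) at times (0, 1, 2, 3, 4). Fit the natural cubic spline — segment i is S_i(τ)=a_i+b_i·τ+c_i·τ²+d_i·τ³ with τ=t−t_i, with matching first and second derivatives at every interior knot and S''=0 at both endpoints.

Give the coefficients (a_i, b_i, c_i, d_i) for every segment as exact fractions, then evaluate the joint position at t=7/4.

Δ: Δ0=10, Δ1=-3, Δ2=-7, Δ3=9
row 1: diag=4, rhs=-78; c'=1/4, d'=-39/2
row 2: denom=4−1·1/4=15/4; d'=(-24−1·-39/2)/(15/4)=-6/5
row 3: denom=4−1·4/15=56/15; d'=(96−1·-6/5)/(56/15)=729/28
back: M3=729/28
back: M2=-6/5−4/15·729/28=-57/7
back: M1=-39/2−1/4·-57/7=-489/28
M: M0=0, M1=-489/28, M2=-57/7, M3=729/28, M4=0
seg 0: a=-5, c=M0/2=0, d=(M1−M0)/(6·1)=-163/56, b=Δ0−h0·(2M0+M1)/6=723/56
seg 1: a=5, c=M1/2=-489/56, d=(M2−M1)/(6·1)=87/56, b=Δ1−h1·(2M1+M2)/6=117/28
seg 2: a=2, c=M2/2=-57/14, d=(M3−M2)/(6·1)=319/56, b=Δ2−h2·(2M2+M3)/6=-69/8
seg 3: a=-5, c=M3/2=729/56, d=(M4−M3)/(6·1)=-243/56, b=Δ3−h3·(2M3+M4)/6=9/28
t_q=7/4 → seg 1, τ=3/4; S=5+117/28·τ+-489/56·τ²+87/56·τ³=13897/3584

  seg 0: a=-5 b=723/56 c=0 d=-163/56
  seg 1: a=5 b=117/28 c=-489/56 d=87/56
  seg 2: a=2 b=-69/8 c=-57/14 d=319/56
  seg 3: a=-5 b=9/28 c=729/56 d=-243/56
S(7/4) = 13897/3584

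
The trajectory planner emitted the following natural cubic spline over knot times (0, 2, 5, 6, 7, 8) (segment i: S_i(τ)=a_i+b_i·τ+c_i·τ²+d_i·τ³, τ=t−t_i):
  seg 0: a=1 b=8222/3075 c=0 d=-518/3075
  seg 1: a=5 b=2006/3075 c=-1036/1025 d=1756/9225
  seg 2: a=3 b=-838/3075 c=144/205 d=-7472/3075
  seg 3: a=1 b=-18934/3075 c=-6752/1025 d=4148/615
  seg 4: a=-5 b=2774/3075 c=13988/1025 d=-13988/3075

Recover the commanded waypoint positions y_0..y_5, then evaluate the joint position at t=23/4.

y_0 = S_0(0) = a_0 = 1
y_1 = S_1(0) = a_1 = 5
y_2 = S_2(0) = a_2 = 3
y_3 = S_3(0) = a_3 = 1
y_4 = S_4(0) = a_4 = -5
y_5 = S_4(1) = 5
t_q=23/4 is in segment 2 (τ=3/4); S_2(τ)=8879/4100

y_0=1 y_1=5 y_2=3 y_3=1 y_4=-5 y_5=5
S(23/4) = 8879/4100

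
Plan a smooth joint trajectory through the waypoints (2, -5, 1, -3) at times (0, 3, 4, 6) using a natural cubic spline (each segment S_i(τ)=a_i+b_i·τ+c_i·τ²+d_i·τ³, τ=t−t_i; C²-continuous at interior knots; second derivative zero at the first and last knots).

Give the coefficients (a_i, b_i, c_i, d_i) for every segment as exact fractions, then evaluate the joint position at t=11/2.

Δ: Δ0=-7/3, Δ1=6, Δ2=-2
row 1: diag=8, rhs=50; c'=1/8, d'=25/4
row 2: denom=6−1·1/8=47/8; d'=(-48−1·25/4)/(47/8)=-434/47
back: M2=-434/47
back: M1=25/4−1/8·-434/47=348/47
M: M0=0, M1=348/47, M2=-434/47, M3=0
seg 0: a=2, c=M0/2=0, d=(M1−M0)/(6·3)=58/141, b=Δ0−h0·(2M0+M1)/6=-851/141
seg 1: a=-5, c=M1/2=174/47, d=(M2−M1)/(6·1)=-391/141, b=Δ1−h1·(2M1+M2)/6=715/141
seg 2: a=1, c=M2/2=-217/47, d=(M3−M2)/(6·2)=217/282, b=Δ2−h2·(2M2+M3)/6=586/141
t_q=11/2 → seg 2, τ=3/2; S=1+586/141·τ+-217/47·τ²+217/282·τ³=-419/752

  seg 0: a=2 b=-851/141 c=0 d=58/141
  seg 1: a=-5 b=715/141 c=174/47 d=-391/141
  seg 2: a=1 b=586/141 c=-217/47 d=217/282
S(11/2) = -419/752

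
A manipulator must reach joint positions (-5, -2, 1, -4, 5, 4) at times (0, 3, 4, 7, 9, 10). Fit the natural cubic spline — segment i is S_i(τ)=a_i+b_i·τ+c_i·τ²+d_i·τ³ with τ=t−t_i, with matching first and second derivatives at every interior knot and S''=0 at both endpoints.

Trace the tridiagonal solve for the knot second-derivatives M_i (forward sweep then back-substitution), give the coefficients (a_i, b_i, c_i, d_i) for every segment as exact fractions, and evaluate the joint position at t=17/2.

Δ: Δ0=1, Δ1=3, Δ2=-5/3, Δ3=9/2, Δ4=-1
row 1: diag=8, rhs=12; c'=1/8, d'=3/2
row 2: denom=8−1·1/8=63/8; d'=(-28−1·3/2)/(63/8)=-236/63
row 3: denom=10−3·8/21=62/7; d'=(37−3·-236/63)/(62/7)=1013/186
row 4: denom=6−2·7/31=172/31; d'=(-33−2·1013/186)/(172/31)=-2041/258
back: M4=-2041/258
back: M3=1013/186−7/31·-2041/258=311/43
back: M2=-236/63−8/21·311/43=-2516/387
back: M1=3/2−1/8·-2516/387=895/387
M: M0=0, M1=895/387, M2=-2516/387, M3=311/43, M4=-2041/258, M5=0
seg 0: a=-5, c=M0/2=0, d=(M1−M0)/(6·3)=895/6966, b=Δ0−h0·(2M0+M1)/6=-121/774
seg 1: a=-2, c=M1/2=895/774, d=(M2−M1)/(6·1)=-379/258, b=Δ1−h1·(2M1+M2)/6=1282/387
seg 2: a=1, c=M2/2=-1258/387, d=(M3−M2)/(6·3)=5315/6966, b=Δ2−h2·(2M2+M3)/6=943/774
seg 3: a=-4, c=M3/2=311/86, d=(M4−M3)/(6·2)=-3907/3096, b=Δ3−h3·(2M3+M4)/6=896/387
seg 4: a=5, c=M4/2=-2041/516, d=(M5−M4)/(6·1)=2041/1548, b=Δ4−h4·(2M4+M5)/6=1267/774
t_q=17/2 → seg 3, τ=3/2; S=-4+896/387·τ+311/86·τ²+-3907/3096·τ³=27661/8256

  seg 0: a=-5 b=-121/774 c=0 d=895/6966
  seg 1: a=-2 b=1282/387 c=895/774 d=-379/258
  seg 2: a=1 b=943/774 c=-1258/387 d=5315/6966
  seg 3: a=-4 b=896/387 c=311/86 d=-3907/3096
  seg 4: a=5 b=1267/774 c=-2041/516 d=2041/1548
S(17/2) = 27661/8256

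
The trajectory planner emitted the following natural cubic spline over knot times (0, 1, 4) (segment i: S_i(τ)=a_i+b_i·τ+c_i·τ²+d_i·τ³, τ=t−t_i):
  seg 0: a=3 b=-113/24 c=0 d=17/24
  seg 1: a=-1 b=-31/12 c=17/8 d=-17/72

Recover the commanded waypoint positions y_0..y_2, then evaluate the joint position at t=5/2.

y_0 = S_0(0) = a_0 = 3
y_1 = S_1(0) = a_1 = -1
y_2 = S_1(3) = 4
t_q=5/2 is in segment 1 (τ=3/2); S_1(τ)=-57/64

y_0=3 y_1=-1 y_2=4
S(5/2) = -57/64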